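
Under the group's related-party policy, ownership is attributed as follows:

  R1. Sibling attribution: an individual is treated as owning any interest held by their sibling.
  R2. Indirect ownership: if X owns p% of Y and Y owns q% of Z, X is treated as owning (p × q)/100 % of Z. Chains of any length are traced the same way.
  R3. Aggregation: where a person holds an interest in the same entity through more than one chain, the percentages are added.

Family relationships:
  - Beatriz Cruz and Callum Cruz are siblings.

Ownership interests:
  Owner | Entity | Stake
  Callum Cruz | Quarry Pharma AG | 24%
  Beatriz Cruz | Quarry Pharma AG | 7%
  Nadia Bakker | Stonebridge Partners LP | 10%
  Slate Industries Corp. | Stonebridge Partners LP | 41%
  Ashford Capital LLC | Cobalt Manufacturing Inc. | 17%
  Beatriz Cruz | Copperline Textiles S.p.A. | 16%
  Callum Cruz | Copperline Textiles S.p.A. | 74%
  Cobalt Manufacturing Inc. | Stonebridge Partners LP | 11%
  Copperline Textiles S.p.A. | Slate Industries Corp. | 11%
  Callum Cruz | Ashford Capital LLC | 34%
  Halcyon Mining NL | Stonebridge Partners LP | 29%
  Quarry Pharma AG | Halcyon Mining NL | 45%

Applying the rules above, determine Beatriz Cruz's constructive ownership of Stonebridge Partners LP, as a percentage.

8.7403%

By sibling attribution (R1), Beatriz Cruz is treated as also owning Callum Cruz's interest in Quarry Pharma AG, giving 7% + 24% = 31%.
By sibling attribution (R1), Beatriz Cruz is treated as also owning Callum Cruz's interest in Copperline Textiles S.p.A, giving 16% + 74% = 90%.
By sibling attribution (R1), Beatriz Cruz is treated as owning Callum Cruz's 34% interest in Ashford Capital LLC.
Chain via Quarry Pharma AG → Halcyon Mining NL (R2): 31% × 45% × 29% = 4.0455% of Stonebridge Partners LP.
Chain via Copperline Textiles S.p.A. → Slate Industries Corp. (R2): 90% × 11% × 41% = 4.059% of Stonebridge Partners LP.
Chain via Ashford Capital LLC → Cobalt Manufacturing Inc. (R2): 34% × 17% × 11% = 0.6358% of Stonebridge Partners LP.
Aggregating (R3): 4.0455% + 4.059% + 0.6358% = 8.7403%.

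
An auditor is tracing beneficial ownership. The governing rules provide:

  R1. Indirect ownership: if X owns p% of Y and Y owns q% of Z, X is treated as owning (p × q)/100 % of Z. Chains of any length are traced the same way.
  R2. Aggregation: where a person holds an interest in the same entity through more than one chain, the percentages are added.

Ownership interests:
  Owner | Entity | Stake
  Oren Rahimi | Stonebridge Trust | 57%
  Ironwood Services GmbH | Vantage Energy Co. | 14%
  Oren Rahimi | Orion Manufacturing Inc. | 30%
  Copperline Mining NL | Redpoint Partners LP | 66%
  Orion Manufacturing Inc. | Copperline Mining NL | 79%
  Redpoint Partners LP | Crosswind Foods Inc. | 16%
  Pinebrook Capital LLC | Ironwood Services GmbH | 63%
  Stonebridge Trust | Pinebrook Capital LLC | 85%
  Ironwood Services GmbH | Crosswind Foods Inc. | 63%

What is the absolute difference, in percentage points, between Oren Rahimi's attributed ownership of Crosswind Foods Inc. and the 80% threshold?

Chain via Stonebridge Trust → Pinebrook Capital LLC → Ironwood Services GmbH (R1): 57% × 85% × 63% × 63% = 19.229805% of Crosswind Foods Inc.
Chain via Orion Manufacturing Inc. → Copperline Mining NL → Redpoint Partners LP (R1): 30% × 79% × 66% × 16% = 2.50272% of Crosswind Foods Inc.
Aggregating (R2): 19.229805% + 2.50272% = 21.732525%.
21.732525% falls short of the 80% threshold by 58.267475 percentage points.

58.267475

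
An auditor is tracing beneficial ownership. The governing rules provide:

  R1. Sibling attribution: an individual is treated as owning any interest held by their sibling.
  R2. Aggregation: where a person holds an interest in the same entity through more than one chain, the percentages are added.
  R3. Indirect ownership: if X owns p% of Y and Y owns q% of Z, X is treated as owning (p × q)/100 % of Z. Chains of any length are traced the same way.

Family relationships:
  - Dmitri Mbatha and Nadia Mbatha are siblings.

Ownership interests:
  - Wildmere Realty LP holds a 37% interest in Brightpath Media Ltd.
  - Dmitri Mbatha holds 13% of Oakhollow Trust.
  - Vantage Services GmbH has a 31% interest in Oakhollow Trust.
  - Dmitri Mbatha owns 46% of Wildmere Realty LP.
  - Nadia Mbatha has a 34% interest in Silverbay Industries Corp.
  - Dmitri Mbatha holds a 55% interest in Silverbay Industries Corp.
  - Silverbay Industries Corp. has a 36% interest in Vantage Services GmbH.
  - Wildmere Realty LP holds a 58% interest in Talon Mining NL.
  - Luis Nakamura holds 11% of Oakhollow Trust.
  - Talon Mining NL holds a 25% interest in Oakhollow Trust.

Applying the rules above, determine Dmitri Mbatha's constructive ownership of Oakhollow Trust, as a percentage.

By sibling attribution (R1), Dmitri Mbatha is treated as also owning Nadia Mbatha's interest in Silverbay Industries Corp, giving 55% + 34% = 89%.
Chain via Silverbay Industries Corp. → Vantage Services GmbH (R3): 89% × 36% × 31% = 9.9324% of Oakhollow Trust.
Chain via Wildmere Realty LP → Talon Mining NL (R3): 46% × 58% × 25% = 6.67% of Oakhollow Trust.
Direct interest in Oakhollow Trust: 13%.
Aggregating (R2): 9.9324% + 6.67% + 13% = 29.6024%.

29.6024%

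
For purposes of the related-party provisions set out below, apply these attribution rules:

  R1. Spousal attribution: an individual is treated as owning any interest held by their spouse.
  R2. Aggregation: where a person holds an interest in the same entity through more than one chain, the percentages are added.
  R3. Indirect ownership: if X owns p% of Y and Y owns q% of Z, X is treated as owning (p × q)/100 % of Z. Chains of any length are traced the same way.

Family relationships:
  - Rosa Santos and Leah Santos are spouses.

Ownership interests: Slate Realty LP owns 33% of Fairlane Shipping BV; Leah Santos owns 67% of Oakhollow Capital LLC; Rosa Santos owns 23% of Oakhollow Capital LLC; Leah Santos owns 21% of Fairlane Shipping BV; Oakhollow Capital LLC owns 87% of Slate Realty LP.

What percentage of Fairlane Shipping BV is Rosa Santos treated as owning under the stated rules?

By spousal attribution (R1), Rosa Santos is treated as also owning Leah Santos's interest in Oakhollow Capital LLC, giving 23% + 67% = 90%.
By spousal attribution (R1), Rosa Santos is treated as owning Leah Santos's 21% interest in Fairlane Shipping BV.
Chain via Oakhollow Capital LLC → Slate Realty LP (R3): 90% × 87% × 33% = 25.839% of Fairlane Shipping BV.
Direct interest in Fairlane Shipping BV: 21%.
Aggregating (R2): 25.839% + 21% = 46.839%.

46.839%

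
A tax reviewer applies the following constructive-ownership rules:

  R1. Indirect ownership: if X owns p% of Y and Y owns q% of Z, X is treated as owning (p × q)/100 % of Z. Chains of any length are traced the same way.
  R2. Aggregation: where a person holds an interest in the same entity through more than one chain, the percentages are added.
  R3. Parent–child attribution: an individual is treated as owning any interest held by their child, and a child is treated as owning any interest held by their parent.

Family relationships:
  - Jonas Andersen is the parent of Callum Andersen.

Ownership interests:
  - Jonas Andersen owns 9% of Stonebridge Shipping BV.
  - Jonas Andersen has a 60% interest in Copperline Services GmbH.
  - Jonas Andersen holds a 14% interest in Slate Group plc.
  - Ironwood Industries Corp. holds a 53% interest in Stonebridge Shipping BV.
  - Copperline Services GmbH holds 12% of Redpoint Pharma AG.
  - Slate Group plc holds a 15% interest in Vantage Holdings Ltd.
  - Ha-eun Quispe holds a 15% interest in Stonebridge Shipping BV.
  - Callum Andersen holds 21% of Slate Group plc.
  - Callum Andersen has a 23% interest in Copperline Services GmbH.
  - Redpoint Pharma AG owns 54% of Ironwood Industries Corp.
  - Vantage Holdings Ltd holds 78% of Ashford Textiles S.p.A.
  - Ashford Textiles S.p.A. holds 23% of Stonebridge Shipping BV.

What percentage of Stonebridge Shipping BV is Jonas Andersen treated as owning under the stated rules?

12.792402%

By parent–child attribution (R3), Jonas Andersen is treated as also owning Callum Andersen's interest in Slate Group plc, giving 14% + 21% = 35%.
By parent–child attribution (R3), Jonas Andersen is treated as also owning Callum Andersen's interest in Copperline Services GmbH, giving 60% + 23% = 83%.
Chain via Slate Group plc → Vantage Holdings Ltd → Ashford Textiles S.p.A. (R1): 35% × 15% × 78% × 23% = 0.94185% of Stonebridge Shipping BV.
Chain via Copperline Services GmbH → Redpoint Pharma AG → Ironwood Industries Corp. (R1): 83% × 12% × 54% × 53% = 2.850552% of Stonebridge Shipping BV.
Direct interest in Stonebridge Shipping BV: 9%.
Aggregating (R2): 0.94185% + 2.850552% + 9% = 12.792402%.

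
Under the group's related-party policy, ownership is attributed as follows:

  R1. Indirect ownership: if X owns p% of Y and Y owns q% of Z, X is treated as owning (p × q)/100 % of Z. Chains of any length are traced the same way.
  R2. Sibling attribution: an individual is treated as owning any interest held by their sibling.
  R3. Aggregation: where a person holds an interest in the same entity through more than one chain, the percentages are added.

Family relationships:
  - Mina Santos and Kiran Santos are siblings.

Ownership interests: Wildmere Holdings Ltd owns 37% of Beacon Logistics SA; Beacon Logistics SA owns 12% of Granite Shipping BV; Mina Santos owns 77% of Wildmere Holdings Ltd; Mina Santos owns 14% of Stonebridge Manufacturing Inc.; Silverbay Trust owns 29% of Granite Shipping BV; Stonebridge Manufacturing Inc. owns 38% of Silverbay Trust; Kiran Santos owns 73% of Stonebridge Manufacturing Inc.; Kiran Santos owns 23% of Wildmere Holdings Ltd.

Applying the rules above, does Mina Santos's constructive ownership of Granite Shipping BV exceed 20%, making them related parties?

No

By sibling attribution (R2), Mina Santos is treated as also owning Kiran Santos's interest in Wildmere Holdings Ltd, giving 77% + 23% = 100%.
By sibling attribution (R2), Mina Santos is treated as also owning Kiran Santos's interest in Stonebridge Manufacturing Inc, giving 14% + 73% = 87%.
Chain via Wildmere Holdings Ltd → Beacon Logistics SA (R1): 100% × 37% × 12% = 4.44% of Granite Shipping BV.
Chain via Stonebridge Manufacturing Inc. → Silverbay Trust (R1): 87% × 38% × 29% = 9.5874% of Granite Shipping BV.
Aggregating (R3): 4.44% + 9.5874% = 14.0274%.
14.0274% does not exceed the 20% threshold, so Mina is not a related party to Granite Shipping BV.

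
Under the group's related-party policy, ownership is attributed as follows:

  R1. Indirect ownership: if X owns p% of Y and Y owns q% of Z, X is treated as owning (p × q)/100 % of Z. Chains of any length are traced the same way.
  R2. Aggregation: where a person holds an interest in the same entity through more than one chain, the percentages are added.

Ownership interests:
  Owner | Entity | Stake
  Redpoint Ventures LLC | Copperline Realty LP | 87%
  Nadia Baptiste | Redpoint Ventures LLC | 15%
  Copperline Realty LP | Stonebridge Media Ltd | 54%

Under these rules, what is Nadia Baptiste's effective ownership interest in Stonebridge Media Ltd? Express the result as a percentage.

Chain via Redpoint Ventures LLC → Copperline Realty LP (R1): 15% × 87% × 54% = 7.047% of Stonebridge Media Ltd.

7.047%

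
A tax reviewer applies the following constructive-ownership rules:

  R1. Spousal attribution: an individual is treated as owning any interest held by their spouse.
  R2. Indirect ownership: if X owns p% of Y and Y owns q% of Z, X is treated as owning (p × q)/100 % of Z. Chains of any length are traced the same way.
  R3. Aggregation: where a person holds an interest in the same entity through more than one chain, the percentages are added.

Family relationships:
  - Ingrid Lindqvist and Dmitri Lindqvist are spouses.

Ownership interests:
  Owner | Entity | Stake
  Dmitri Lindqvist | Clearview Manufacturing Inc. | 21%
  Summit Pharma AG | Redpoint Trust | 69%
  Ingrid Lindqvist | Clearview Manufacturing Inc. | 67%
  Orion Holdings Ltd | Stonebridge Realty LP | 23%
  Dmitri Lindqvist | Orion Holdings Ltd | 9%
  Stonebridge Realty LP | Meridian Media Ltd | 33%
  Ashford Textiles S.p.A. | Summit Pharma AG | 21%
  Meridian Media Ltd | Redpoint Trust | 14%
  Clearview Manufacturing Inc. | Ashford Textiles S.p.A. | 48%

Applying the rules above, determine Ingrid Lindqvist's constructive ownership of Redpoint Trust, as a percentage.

By spousal attribution (R1), Ingrid Lindqvist is treated as also owning Dmitri Lindqvist's interest in Clearview Manufacturing Inc, giving 67% + 21% = 88%.
By spousal attribution (R1), Ingrid Lindqvist is treated as owning Dmitri Lindqvist's 9% interest in Orion Holdings Ltd.
Chain via Clearview Manufacturing Inc. → Ashford Textiles S.p.A. → Summit Pharma AG (R2): 88% × 48% × 21% × 69% = 6.120576% of Redpoint Trust.
Chain via Orion Holdings Ltd → Stonebridge Realty LP → Meridian Media Ltd (R2): 9% × 23% × 33% × 14% = 0.095634% of Redpoint Trust.
Aggregating (R3): 6.120576% + 0.095634% = 6.21621%.

6.21621%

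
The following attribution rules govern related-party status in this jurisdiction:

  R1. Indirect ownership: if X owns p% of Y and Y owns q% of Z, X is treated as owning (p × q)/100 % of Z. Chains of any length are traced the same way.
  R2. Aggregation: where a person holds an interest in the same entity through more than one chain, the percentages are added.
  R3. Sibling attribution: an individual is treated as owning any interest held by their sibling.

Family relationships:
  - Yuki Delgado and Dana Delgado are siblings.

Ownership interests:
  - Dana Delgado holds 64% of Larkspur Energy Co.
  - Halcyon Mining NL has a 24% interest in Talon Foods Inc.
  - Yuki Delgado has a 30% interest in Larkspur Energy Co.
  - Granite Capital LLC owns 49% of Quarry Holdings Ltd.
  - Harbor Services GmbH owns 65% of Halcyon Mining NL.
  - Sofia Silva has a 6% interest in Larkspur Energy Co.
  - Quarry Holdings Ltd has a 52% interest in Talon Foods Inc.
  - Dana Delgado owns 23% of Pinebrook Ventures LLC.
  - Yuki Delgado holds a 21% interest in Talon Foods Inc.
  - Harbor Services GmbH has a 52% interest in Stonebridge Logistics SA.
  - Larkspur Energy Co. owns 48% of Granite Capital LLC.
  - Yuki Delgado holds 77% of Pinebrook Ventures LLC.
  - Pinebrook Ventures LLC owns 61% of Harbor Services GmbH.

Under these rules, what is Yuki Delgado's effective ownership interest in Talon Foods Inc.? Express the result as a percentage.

By sibling attribution (R3), Yuki Delgado is treated as also owning Dana Delgado's interest in Larkspur Energy Co, giving 30% + 64% = 94%.
By sibling attribution (R3), Yuki Delgado is treated as also owning Dana Delgado's interest in Pinebrook Ventures LLC, giving 77% + 23% = 100%.
Chain via Larkspur Energy Co. → Granite Capital LLC → Quarry Holdings Ltd (R1): 94% × 48% × 49% × 52% = 11.496576% of Talon Foods Inc.
Chain via Pinebrook Ventures LLC → Harbor Services GmbH → Halcyon Mining NL (R1): 100% × 61% × 65% × 24% = 9.516% of Talon Foods Inc.
Direct interest in Talon Foods Inc: 21%.
Aggregating (R2): 11.496576% + 9.516% + 21% = 42.012576%.

42.012576%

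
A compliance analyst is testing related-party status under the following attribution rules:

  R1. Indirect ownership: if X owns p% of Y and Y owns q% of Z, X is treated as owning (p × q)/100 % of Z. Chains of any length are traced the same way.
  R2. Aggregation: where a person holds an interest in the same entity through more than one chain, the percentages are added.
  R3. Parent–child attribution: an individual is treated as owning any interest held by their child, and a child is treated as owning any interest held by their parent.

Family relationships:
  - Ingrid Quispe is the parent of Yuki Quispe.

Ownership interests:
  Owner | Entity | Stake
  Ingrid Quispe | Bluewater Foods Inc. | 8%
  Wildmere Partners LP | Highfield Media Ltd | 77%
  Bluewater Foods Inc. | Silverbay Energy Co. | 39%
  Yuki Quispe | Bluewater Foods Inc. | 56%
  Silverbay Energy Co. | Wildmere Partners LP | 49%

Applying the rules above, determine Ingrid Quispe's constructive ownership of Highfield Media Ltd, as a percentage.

By parent–child attribution (R3), Ingrid Quispe is treated as also owning Yuki Quispe's interest in Bluewater Foods Inc, giving 8% + 56% = 64%.
Chain via Bluewater Foods Inc. → Silverbay Energy Co. → Wildmere Partners LP (R1): 64% × 39% × 49% × 77% = 9.417408% of Highfield Media Ltd.

9.417408%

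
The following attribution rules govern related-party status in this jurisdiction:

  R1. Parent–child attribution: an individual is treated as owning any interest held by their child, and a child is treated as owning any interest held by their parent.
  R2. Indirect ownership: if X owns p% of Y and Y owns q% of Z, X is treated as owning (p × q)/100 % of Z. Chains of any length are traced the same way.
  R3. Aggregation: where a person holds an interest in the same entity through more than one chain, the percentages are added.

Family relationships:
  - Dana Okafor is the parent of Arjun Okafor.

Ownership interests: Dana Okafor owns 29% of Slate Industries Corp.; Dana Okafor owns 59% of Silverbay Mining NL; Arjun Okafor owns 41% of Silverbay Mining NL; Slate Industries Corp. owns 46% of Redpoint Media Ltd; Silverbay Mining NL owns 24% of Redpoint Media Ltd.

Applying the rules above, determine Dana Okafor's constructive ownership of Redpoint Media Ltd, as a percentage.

37.34%

By parent–child attribution (R1), Dana Okafor is treated as also owning Arjun Okafor's interest in Silverbay Mining NL, giving 59% + 41% = 100%.
Chain via Silverbay Mining NL (R2): 100% × 24% = 24% of Redpoint Media Ltd.
Chain via Slate Industries Corp. (R2): 29% × 46% = 13.34% of Redpoint Media Ltd.
Aggregating (R3): 24% + 13.34% = 37.34%.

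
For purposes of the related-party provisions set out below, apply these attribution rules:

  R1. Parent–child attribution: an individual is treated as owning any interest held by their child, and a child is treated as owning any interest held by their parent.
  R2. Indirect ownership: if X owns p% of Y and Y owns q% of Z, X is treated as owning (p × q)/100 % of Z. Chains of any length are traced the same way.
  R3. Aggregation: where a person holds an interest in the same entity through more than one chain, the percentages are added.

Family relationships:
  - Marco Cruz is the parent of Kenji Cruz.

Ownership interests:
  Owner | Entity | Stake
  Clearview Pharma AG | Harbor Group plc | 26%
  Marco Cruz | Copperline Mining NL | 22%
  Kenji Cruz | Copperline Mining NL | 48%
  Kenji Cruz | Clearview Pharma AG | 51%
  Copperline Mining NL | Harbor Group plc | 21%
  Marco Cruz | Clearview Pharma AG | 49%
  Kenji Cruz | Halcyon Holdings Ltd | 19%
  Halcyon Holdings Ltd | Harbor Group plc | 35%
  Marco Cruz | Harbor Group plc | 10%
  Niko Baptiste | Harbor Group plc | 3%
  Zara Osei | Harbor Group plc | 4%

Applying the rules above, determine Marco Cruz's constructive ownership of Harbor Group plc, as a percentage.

By parent–child attribution (R1), Marco Cruz is treated as also owning Kenji Cruz's interest in Copperline Mining NL, giving 22% + 48% = 70%.
By parent–child attribution (R1), Marco Cruz is treated as also owning Kenji Cruz's interest in Clearview Pharma AG, giving 49% + 51% = 100%.
By parent–child attribution (R1), Marco Cruz is treated as owning Kenji Cruz's 19% interest in Halcyon Holdings Ltd.
Chain via Copperline Mining NL (R2): 70% × 21% = 14.7% of Harbor Group plc.
Chain via Clearview Pharma AG (R2): 100% × 26% = 26% of Harbor Group plc.
Direct interest in Harbor Group plc: 10%.
Chain via Halcyon Holdings Ltd (R2): 19% × 35% = 6.65% of Harbor Group plc.
Aggregating (R3): 14.7% + 26% + 10% + 6.65% = 57.35%.

57.35%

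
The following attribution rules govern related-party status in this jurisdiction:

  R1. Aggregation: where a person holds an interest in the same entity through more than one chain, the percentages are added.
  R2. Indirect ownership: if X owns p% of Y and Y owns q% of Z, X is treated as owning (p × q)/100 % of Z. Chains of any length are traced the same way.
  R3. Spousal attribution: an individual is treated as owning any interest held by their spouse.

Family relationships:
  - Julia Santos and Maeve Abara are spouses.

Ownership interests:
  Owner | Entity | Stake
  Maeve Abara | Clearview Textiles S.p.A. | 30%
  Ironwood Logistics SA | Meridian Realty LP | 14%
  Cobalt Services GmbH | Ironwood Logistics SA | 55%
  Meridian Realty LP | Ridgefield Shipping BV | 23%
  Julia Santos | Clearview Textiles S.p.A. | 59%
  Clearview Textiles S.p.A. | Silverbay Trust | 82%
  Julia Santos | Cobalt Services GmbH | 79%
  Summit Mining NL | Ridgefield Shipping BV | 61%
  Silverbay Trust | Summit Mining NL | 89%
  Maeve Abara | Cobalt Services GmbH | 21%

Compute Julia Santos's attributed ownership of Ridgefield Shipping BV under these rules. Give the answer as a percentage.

By spousal attribution (R3), Julia Santos is treated as also owning Maeve Abara's interest in Clearview Textiles S.p.A, giving 59% + 30% = 89%.
By spousal attribution (R3), Julia Santos is treated as also owning Maeve Abara's interest in Cobalt Services GmbH, giving 79% + 21% = 100%.
Chain via Clearview Textiles S.p.A. → Silverbay Trust → Summit Mining NL (R2): 89% × 82% × 89% × 61% = 39.620842% of Ridgefield Shipping BV.
Chain via Cobalt Services GmbH → Ironwood Logistics SA → Meridian Realty LP (R2): 100% × 55% × 14% × 23% = 1.771% of Ridgefield Shipping BV.
Aggregating (R1): 39.620842% + 1.771% = 41.391842%.

41.391842%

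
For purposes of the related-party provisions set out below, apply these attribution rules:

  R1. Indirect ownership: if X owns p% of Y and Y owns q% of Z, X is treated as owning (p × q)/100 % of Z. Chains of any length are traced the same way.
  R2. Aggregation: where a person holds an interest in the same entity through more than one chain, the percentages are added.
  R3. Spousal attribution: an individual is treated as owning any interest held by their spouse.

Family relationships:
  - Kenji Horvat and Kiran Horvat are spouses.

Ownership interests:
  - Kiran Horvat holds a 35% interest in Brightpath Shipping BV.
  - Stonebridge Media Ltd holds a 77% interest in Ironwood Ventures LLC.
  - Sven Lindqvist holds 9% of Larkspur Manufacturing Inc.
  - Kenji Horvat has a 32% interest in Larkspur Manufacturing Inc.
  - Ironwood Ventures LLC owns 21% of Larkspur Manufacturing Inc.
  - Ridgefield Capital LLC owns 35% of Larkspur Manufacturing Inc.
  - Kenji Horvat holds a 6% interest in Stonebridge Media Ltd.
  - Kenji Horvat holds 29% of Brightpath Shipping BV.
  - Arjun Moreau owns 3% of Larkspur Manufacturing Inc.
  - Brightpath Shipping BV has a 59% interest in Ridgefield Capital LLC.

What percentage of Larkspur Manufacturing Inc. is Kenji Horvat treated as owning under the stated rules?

46.1862%

By spousal attribution (R3), Kenji Horvat is treated as also owning Kiran Horvat's interest in Brightpath Shipping BV, giving 29% + 35% = 64%.
Chain via Stonebridge Media Ltd → Ironwood Ventures LLC (R1): 6% × 77% × 21% = 0.9702% of Larkspur Manufacturing Inc.
Chain via Brightpath Shipping BV → Ridgefield Capital LLC (R1): 64% × 59% × 35% = 13.216% of Larkspur Manufacturing Inc.
Direct interest in Larkspur Manufacturing Inc: 32%.
Aggregating (R2): 0.9702% + 13.216% + 32% = 46.1862%.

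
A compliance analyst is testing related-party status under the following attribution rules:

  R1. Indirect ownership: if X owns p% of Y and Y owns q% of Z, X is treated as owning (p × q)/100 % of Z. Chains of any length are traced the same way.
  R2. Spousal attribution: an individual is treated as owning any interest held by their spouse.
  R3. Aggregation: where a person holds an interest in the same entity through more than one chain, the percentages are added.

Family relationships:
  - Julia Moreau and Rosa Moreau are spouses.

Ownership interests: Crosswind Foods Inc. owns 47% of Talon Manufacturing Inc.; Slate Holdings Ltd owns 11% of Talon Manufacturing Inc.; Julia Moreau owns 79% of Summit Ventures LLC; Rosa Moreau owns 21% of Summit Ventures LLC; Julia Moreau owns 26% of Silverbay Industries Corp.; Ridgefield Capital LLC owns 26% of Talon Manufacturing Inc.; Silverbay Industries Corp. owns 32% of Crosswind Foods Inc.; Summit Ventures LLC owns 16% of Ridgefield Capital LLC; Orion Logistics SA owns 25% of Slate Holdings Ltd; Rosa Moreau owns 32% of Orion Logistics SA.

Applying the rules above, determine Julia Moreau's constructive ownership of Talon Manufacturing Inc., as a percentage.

8.9504%

By spousal attribution (R2), Julia Moreau is treated as also owning Rosa Moreau's interest in Summit Ventures LLC, giving 79% + 21% = 100%.
By spousal attribution (R2), Julia Moreau is treated as owning Rosa Moreau's 32% interest in Orion Logistics SA.
Chain via Summit Ventures LLC → Ridgefield Capital LLC (R1): 100% × 16% × 26% = 4.16% of Talon Manufacturing Inc.
Chain via Silverbay Industries Corp. → Crosswind Foods Inc. (R1): 26% × 32% × 47% = 3.9104% of Talon Manufacturing Inc.
Chain via Orion Logistics SA → Slate Holdings Ltd (R1): 32% × 25% × 11% = 0.88% of Talon Manufacturing Inc.
Aggregating (R3): 4.16% + 3.9104% + 0.88% = 8.9504%.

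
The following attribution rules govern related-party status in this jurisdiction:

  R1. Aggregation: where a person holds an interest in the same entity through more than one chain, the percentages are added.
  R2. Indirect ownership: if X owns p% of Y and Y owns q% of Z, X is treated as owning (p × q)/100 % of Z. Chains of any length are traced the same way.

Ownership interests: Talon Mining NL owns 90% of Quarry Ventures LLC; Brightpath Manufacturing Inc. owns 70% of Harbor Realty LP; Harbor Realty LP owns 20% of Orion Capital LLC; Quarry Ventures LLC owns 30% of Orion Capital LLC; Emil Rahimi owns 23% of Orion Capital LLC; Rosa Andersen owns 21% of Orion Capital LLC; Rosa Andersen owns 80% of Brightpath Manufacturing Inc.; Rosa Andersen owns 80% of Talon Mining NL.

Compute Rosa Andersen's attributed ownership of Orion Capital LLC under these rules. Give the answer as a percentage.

Chain via Brightpath Manufacturing Inc. → Harbor Realty LP (R2): 80% × 70% × 20% = 11.2% of Orion Capital LLC.
Chain via Talon Mining NL → Quarry Ventures LLC (R2): 80% × 90% × 30% = 21.6% of Orion Capital LLC.
Direct interest in Orion Capital LLC: 21%.
Aggregating (R1): 11.2% + 21.6% + 21% = 53.8%.

53.8%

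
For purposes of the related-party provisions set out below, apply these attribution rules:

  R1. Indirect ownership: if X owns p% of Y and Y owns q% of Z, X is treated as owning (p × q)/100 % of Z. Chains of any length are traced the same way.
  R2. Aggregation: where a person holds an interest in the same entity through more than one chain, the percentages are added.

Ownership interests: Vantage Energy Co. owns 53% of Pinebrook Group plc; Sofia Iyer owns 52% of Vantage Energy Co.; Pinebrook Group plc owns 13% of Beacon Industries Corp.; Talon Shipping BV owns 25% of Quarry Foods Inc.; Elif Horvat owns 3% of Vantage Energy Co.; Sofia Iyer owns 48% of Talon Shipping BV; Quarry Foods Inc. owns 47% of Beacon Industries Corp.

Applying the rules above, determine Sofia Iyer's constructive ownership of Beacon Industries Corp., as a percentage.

Chain via Vantage Energy Co. → Pinebrook Group plc (R1): 52% × 53% × 13% = 3.5828% of Beacon Industries Corp.
Chain via Talon Shipping BV → Quarry Foods Inc. (R1): 48% × 25% × 47% = 5.64% of Beacon Industries Corp.
Aggregating (R2): 3.5828% + 5.64% = 9.2228%.

9.2228%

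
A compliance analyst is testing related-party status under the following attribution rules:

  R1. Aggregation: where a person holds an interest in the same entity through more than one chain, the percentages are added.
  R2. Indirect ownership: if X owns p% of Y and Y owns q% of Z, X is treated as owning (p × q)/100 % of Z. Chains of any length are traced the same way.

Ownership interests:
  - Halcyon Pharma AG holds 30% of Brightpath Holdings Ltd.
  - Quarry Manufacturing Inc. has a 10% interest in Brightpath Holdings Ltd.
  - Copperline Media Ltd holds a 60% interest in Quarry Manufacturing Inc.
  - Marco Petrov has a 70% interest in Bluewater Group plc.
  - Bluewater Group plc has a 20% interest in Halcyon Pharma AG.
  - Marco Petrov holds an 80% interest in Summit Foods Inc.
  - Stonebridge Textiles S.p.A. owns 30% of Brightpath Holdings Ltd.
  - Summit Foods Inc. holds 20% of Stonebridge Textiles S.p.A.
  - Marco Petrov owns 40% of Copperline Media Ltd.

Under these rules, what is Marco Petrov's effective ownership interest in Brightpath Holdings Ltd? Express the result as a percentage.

11.4%

Chain via Copperline Media Ltd → Quarry Manufacturing Inc. (R2): 40% × 60% × 10% = 2.4% of Brightpath Holdings Ltd.
Chain via Summit Foods Inc. → Stonebridge Textiles S.p.A. (R2): 80% × 20% × 30% = 4.8% of Brightpath Holdings Ltd.
Chain via Bluewater Group plc → Halcyon Pharma AG (R2): 70% × 20% × 30% = 4.2% of Brightpath Holdings Ltd.
Aggregating (R1): 2.4% + 4.8% + 4.2% = 11.4%.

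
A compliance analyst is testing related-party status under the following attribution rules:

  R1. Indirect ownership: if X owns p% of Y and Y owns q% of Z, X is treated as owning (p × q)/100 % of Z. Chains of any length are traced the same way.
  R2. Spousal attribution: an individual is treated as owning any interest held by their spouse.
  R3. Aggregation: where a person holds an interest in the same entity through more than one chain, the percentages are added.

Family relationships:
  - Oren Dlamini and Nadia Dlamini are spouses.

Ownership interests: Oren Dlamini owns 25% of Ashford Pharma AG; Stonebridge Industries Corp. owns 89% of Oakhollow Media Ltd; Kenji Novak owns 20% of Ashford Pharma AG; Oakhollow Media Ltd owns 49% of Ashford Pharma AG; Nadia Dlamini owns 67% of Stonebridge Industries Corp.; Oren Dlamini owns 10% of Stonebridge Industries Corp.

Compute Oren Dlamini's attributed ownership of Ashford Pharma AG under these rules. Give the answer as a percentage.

By spousal attribution (R2), Oren Dlamini is treated as also owning Nadia Dlamini's interest in Stonebridge Industries Corp, giving 10% + 67% = 77%.
Chain via Stonebridge Industries Corp. → Oakhollow Media Ltd (R1): 77% × 89% × 49% = 33.5797% of Ashford Pharma AG.
Direct interest in Ashford Pharma AG: 25%.
Aggregating (R3): 33.5797% + 25% = 58.5797%.

58.5797%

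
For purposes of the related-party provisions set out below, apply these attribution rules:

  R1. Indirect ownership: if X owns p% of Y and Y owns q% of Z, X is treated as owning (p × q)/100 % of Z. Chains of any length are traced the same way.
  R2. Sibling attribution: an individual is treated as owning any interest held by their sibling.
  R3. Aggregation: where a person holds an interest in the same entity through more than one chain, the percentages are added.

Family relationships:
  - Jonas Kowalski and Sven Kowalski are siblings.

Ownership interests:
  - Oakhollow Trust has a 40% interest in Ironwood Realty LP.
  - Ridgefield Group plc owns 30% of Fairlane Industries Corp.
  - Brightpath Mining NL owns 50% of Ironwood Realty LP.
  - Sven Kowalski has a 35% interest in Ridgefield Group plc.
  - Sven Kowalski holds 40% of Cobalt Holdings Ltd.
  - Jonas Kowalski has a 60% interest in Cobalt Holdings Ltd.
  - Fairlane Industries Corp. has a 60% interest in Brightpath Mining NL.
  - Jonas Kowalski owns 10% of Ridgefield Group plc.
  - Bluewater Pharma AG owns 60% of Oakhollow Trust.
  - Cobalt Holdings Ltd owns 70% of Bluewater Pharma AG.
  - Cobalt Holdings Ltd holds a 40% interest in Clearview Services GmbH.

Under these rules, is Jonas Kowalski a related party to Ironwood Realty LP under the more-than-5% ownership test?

Yes

By sibling attribution (R2), Jonas Kowalski is treated as also owning Sven Kowalski's interest in Ridgefield Group plc, giving 10% + 35% = 45%.
By sibling attribution (R2), Jonas Kowalski is treated as also owning Sven Kowalski's interest in Cobalt Holdings Ltd, giving 60% + 40% = 100%.
Chain via Ridgefield Group plc → Fairlane Industries Corp. → Brightpath Mining NL (R1): 45% × 30% × 60% × 50% = 4.05% of Ironwood Realty LP.
Chain via Cobalt Holdings Ltd → Bluewater Pharma AG → Oakhollow Trust (R1): 100% × 70% × 60% × 40% = 16.8% of Ironwood Realty LP.
Aggregating (R3): 4.05% + 16.8% = 20.85%.
20.85% exceeds the 5% threshold, so Jonas is a related party to Ironwood Realty LP.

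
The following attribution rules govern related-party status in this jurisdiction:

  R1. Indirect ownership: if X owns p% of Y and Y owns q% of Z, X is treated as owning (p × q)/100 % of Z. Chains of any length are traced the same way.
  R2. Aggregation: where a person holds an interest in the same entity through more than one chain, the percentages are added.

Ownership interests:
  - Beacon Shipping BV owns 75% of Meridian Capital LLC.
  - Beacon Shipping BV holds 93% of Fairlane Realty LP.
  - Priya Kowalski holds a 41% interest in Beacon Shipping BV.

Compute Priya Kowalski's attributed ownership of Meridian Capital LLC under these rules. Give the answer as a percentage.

30.75%

Chain via Beacon Shipping BV (R1): 41% × 75% = 30.75% of Meridian Capital LLC.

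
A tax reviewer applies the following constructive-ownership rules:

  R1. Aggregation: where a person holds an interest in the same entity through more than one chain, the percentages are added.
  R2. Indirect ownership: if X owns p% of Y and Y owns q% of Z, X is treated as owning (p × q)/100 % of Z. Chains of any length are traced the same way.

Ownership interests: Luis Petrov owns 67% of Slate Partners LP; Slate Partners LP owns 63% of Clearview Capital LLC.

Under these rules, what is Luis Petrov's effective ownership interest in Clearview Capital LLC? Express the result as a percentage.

Chain via Slate Partners LP (R2): 67% × 63% = 42.21% of Clearview Capital LLC.

42.21%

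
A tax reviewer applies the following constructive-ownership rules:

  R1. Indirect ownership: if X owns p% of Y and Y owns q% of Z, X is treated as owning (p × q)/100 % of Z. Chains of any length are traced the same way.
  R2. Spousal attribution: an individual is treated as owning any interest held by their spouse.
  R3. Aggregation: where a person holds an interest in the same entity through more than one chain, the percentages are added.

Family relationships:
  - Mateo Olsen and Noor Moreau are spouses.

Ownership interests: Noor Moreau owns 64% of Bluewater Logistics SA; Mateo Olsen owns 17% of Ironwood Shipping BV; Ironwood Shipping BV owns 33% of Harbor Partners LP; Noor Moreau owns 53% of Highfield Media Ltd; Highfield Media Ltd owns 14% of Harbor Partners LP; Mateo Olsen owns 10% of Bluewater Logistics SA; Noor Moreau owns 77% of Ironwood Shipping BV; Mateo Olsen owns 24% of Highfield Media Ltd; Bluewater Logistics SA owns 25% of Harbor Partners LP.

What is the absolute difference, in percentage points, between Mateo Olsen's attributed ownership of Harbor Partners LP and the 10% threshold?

By spousal attribution (R2), Mateo Olsen is treated as also owning Noor Moreau's interest in Ironwood Shipping BV, giving 17% + 77% = 94%.
By spousal attribution (R2), Mateo Olsen is treated as also owning Noor Moreau's interest in Bluewater Logistics SA, giving 10% + 64% = 74%.
By spousal attribution (R2), Mateo Olsen is treated as also owning Noor Moreau's interest in Highfield Media Ltd, giving 24% + 53% = 77%.
Chain via Ironwood Shipping BV (R1): 94% × 33% = 31.02% of Harbor Partners LP.
Chain via Bluewater Logistics SA (R1): 74% × 25% = 18.5% of Harbor Partners LP.
Chain via Highfield Media Ltd (R1): 77% × 14% = 10.78% of Harbor Partners LP.
Aggregating (R3): 31.02% + 18.5% + 10.78% = 60.3%.
60.3% exceeds the 10% threshold by 50.3 percentage points.

50.3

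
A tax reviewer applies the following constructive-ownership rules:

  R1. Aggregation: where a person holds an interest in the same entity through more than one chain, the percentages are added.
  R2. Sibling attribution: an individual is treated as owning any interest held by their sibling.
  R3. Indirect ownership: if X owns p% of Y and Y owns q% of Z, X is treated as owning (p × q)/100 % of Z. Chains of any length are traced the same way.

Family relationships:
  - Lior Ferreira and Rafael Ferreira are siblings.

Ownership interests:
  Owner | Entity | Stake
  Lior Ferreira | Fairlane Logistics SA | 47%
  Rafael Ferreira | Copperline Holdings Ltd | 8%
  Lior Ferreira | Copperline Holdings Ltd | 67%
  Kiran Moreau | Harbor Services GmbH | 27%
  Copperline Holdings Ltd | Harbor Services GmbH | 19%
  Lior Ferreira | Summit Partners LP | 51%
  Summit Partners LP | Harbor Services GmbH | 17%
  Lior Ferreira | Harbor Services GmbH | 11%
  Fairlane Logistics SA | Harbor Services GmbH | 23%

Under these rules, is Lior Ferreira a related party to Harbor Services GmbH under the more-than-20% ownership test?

Yes

By sibling attribution (R2), Lior Ferreira is treated as also owning Rafael Ferreira's interest in Copperline Holdings Ltd, giving 67% + 8% = 75%.
Chain via Summit Partners LP (R3): 51% × 17% = 8.67% of Harbor Services GmbH.
Chain via Copperline Holdings Ltd (R3): 75% × 19% = 14.25% of Harbor Services GmbH.
Chain via Fairlane Logistics SA (R3): 47% × 23% = 10.81% of Harbor Services GmbH.
Direct interest in Harbor Services GmbH: 11%.
Aggregating (R1): 8.67% + 14.25% + 10.81% + 11% = 44.73%.
44.73% exceeds the 20% threshold, so Lior is a related party to Harbor Services GmbH.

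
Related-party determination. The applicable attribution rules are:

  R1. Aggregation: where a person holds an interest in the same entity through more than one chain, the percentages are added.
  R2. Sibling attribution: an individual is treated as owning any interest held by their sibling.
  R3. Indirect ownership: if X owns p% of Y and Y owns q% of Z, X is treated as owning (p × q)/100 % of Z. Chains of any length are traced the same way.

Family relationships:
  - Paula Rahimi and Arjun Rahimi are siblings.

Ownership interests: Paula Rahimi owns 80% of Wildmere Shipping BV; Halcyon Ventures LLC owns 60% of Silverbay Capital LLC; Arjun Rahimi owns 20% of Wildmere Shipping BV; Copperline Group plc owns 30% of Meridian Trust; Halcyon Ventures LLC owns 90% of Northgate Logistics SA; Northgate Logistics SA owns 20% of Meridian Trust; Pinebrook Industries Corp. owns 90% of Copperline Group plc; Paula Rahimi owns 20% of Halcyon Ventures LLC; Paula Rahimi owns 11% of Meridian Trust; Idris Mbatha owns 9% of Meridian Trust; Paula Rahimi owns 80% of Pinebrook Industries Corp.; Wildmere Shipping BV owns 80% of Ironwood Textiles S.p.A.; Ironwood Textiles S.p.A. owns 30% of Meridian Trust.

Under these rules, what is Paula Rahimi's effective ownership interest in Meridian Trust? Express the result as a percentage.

By sibling attribution (R2), Paula Rahimi is treated as also owning Arjun Rahimi's interest in Wildmere Shipping BV, giving 80% + 20% = 100%.
Chain via Pinebrook Industries Corp. → Copperline Group plc (R3): 80% × 90% × 30% = 21.6% of Meridian Trust.
Chain via Halcyon Ventures LLC → Northgate Logistics SA (R3): 20% × 90% × 20% = 3.6% of Meridian Trust.
Chain via Wildmere Shipping BV → Ironwood Textiles S.p.A. (R3): 100% × 80% × 30% = 24% of Meridian Trust.
Direct interest in Meridian Trust: 11%.
Aggregating (R1): 21.6% + 3.6% + 24% + 11% = 60.2%.

60.2%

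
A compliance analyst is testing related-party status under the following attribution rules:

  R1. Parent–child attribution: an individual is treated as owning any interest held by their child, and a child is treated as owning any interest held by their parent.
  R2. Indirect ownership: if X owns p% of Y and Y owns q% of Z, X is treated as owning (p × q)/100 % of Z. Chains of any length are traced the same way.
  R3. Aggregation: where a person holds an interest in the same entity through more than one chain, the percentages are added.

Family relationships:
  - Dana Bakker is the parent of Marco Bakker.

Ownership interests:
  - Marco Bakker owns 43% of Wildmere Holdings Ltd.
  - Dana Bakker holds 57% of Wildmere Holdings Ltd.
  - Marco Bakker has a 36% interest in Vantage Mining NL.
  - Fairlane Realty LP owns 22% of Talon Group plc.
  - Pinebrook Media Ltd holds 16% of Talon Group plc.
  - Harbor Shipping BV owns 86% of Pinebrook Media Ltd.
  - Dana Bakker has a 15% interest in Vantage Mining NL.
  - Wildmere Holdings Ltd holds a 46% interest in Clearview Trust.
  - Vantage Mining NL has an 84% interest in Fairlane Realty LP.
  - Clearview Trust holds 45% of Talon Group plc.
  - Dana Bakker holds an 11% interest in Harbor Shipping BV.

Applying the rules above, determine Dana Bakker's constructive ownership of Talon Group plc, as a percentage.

By parent–child attribution (R1), Dana Bakker is treated as also owning Marco Bakker's interest in Vantage Mining NL, giving 15% + 36% = 51%.
By parent–child attribution (R1), Dana Bakker is treated as also owning Marco Bakker's interest in Wildmere Holdings Ltd, giving 57% + 43% = 100%.
Chain via Vantage Mining NL → Fairlane Realty LP (R2): 51% × 84% × 22% = 9.4248% of Talon Group plc.
Chain via Wildmere Holdings Ltd → Clearview Trust (R2): 100% × 46% × 45% = 20.7% of Talon Group plc.
Chain via Harbor Shipping BV → Pinebrook Media Ltd (R2): 11% × 86% × 16% = 1.5136% of Talon Group plc.
Aggregating (R3): 9.4248% + 20.7% + 1.5136% = 31.6384%.

31.6384%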